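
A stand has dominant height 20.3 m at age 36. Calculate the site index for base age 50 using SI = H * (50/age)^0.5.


50/36 = 1.38889
(1.38889)^0.5 = 1.17851
SI = 20.3 * 1.17851 = 23.9238 ≈ 23.9 m

23.9 m


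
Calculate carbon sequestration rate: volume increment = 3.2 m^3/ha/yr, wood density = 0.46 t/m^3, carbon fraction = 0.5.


C = 3.2 * 0.46 * 0.5 = 0.736 ≈ 0.74 t C/ha/yr

0.74 t C/ha/yr


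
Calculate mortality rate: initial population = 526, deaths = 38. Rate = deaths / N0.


Mortality rate = 38 / 526 = 0.072243 ≈ 0.0722

0.0722


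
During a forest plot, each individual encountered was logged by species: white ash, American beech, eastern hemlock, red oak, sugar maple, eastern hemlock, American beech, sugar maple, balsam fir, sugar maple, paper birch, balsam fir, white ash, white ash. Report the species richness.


Total individuals logged = 14
Distinct species (count of individuals): white ash (3), American beech (2), eastern hemlock (2), red oak (1), sugar maple (3), balsam fir (2), paper birch (1)
Species richness = number of distinct species = 7

7


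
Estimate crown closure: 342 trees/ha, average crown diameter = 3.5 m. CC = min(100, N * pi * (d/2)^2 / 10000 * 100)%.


(d/2)^2 = (3.5/2)^2 = 1.75^2 = 3.0625
Crown area = 3.141593 * 3.0625 = 9.62113 m^2
N * area / 10000 * 100 = 342 * 9.62113 / 10000 * 100 = 32.9043
CC = min(100, 32.9043) = 32.9043 ≈ 32.9%

32.9%


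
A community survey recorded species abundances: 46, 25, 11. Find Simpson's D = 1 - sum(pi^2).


Total N = 46 + 25 + 11 = 82
Per-species terms:
  p = 46/82 = 0.560976; p^2 = 0.560976^2 = 0.314694
  p = 25/82 = 0.304878; p^2 = 0.304878^2 = 0.092951
  p = 11/82 = 0.134146; p^2 = 0.134146^2 = 0.017995
sum(p^2) = 0.314694 + 0.092951 + 0.017995 = 0.425640
D = 1 - 0.425640 = 0.574360 ≈ 0.5744

0.5744


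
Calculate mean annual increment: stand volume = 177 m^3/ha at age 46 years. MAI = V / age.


MAI = 177 / 46 = 3.8478 ≈ 3.85 m^3/ha/yr

3.85 m^3/ha/yr


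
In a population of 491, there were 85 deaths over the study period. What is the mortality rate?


Mortality rate = 85 / 491 = 0.173116 ≈ 0.1731

0.1731


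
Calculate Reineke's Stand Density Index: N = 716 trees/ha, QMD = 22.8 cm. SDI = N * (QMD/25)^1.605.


QMD/25 = 22.8/25 = 0.912
(0.912)^1.605 = exp(1.605 * ln(0.912)) = exp(1.605 * (-0.0921153)) = exp(-0.147845) = 0.862565
SDI = 716 * 0.862565 = 617.597 ≈ 618

618


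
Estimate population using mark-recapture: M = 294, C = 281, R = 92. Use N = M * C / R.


N = M * C / R = 294 * 281 / 92 = 82614 / 92 = 897.98 ≈ 898

898 individuals


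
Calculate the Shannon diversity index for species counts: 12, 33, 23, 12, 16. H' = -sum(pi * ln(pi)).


Total N = 12 + 33 + 23 + 12 + 16 = 96
Per-species terms:
  p = 12/96 = 0.125000; ln(p) = -2.079442; p*ln(p) = 0.125000 * (-2.079442) = -0.259930
  p = 33/96 = 0.343750; ln(p) = -1.067841; p*ln(p) = 0.343750 * (-1.067841) = -0.367070
  p = 23/96 = 0.239583; ln(p) = -1.428855; p*ln(p) = 0.239583 * (-1.428855) = -0.342329
  p = 12/96 = 0.125000; ln(p) = -2.079442; p*ln(p) = 0.125000 * (-2.079442) = -0.259930
  p = 16/96 = 0.166667; ln(p) = -1.791757; p*ln(p) = 0.166667 * (-1.791757) = -0.298627
sum(p*ln(p)) = (-0.259930) + (-0.367070) + (-0.342329) + (-0.259930) + (-0.298627) = -1.527886
H' = -(-1.527886) = 1.527886 ≈ 1.5279

1.5279


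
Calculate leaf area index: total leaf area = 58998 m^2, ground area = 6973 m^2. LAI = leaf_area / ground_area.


LAI = 58998 / 6973 = 8.4609 ≈ 8.46

8.46


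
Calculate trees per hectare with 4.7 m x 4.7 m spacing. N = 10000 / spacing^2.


N = 10000 / 4.7^2 = 10000 / 22.09 = 452.694 ≈ 453 trees/ha

453 trees/ha


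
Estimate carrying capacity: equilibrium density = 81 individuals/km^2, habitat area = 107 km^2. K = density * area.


K = 81 * 107 = 8667 individuals

8667 individuals


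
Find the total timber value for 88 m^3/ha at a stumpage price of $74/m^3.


Value = 88 * 74 = $6512/ha

$6512/ha


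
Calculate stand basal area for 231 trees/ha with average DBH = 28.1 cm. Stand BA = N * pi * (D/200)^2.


(D/200)^2 = (28.1/200)^2 = 0.1405^2 = 0.01974025
Individual BA = 3.141593 * 0.01974025 = 0.0620158 m^2
Stand BA = 231 * 0.0620158 = 14.3256 ≈ 14.33 m^2/ha

14.33 m^2/ha


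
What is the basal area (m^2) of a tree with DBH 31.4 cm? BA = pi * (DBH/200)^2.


D/200 = 31.4/200 = 0.157 m
(D/200)^2 = 0.157^2 = 0.024649
BA = 3.141593 * 0.024649 = 0.0774371 ≈ 0.0774 m^2

0.0774 m^2


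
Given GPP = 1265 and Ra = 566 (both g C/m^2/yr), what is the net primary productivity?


NPP = GPP - Ra = 1265 - 566 = 699 g C/m^2/yr

699 g C/m^2/yr


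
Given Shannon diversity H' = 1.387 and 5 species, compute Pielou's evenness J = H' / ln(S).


ln(5) = 1.60944
J = H' / ln(S) = 1.387 / 1.60944 = 0.861790 ≈ 0.8618

0.8618


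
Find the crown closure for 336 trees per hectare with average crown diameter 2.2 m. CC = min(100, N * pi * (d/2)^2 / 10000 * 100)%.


(d/2)^2 = (2.2/2)^2 = 1.1^2 = 1.21
Crown area = 3.141593 * 1.21 = 3.80133 m^2
N * area / 10000 * 100 = 336 * 3.80133 / 10000 * 100 = 12.7725
CC = min(100, 12.7725) = 12.7725 ≈ 12.8%

12.8%


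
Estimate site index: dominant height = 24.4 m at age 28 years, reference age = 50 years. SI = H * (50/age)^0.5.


50/28 = 1.78571
(1.78571)^0.5 = 1.33630
SI = 24.4 * 1.33630 = 32.6057 ≈ 32.6 m

32.6 m


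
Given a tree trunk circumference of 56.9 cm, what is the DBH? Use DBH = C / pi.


DBH = C / pi = 56.9 / 3.141593 = 18.1118 ≈ 18.11 cm

18.11 cm


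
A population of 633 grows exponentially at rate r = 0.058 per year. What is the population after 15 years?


r*t = 0.058 * 15 = 0.87
exp(0.87) = 2.38691
N = 633 * 2.38691 = 1510.91 ≈ 1511

1511


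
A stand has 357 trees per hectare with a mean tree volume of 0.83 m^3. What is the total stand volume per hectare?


V_stand = 357 * 0.83 = 296.31 ≈ 296.3 m^3/ha

296.3 m^3/ha


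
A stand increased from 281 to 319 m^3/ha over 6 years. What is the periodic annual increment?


PAI = (V2 - V1) / period = (319 - 281) / 6 = 38 / 6 = 6.3333 ≈ 6.33 m^3/ha/yr

6.33 m^3/ha/yr


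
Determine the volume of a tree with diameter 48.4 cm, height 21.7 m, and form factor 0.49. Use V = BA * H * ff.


(D/200)^2 = (48.4/200)^2 = 0.242^2 = 0.058564
BA = 3.141593 * 0.058564 = 0.183984 m^2
V = 0.183984 * 21.7 * 0.49 = 1.95630 ≈ 1.956 m^3

1.956 m^3


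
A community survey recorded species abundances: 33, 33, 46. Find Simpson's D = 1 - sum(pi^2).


Total N = 33 + 33 + 46 = 112
Per-species terms:
  p = 33/112 = 0.294643; p^2 = 0.294643^2 = 0.086814
  p = 33/112 = 0.294643; p^2 = 0.294643^2 = 0.086814
  p = 46/112 = 0.410714; p^2 = 0.410714^2 = 0.168686
sum(p^2) = 0.086814 + 0.086814 + 0.168686 = 0.342314
D = 1 - 0.342314 = 0.657686 ≈ 0.6577

0.6577


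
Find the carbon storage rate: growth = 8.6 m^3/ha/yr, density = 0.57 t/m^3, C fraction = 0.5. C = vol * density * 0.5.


C = 8.6 * 0.57 * 0.5 = 2.451 ≈ 2.45 t C/ha/yr

2.45 t C/ha/yr


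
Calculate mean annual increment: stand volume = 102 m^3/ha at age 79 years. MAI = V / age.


MAI = 102 / 79 = 1.2911 ≈ 1.29 m^3/ha/yr

1.29 m^3/ha/yr


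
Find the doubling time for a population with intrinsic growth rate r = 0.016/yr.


td = ln(2) / 0.016 = 0.693147 / 0.016 = 43.3217 ≈ 43.3 years

43.3 years


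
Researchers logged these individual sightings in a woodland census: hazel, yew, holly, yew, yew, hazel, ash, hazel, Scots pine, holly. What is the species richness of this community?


Total individuals logged = 10
Distinct species (count of individuals): hazel (3), yew (3), holly (2), ash (1), Scots pine (1)
Species richness = number of distinct species = 5

5


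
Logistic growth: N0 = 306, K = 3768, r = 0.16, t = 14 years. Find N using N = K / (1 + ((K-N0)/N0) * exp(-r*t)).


(K - N0)/N0 = (3768 - 306)/306 = 3462/306 = 11.3137
r*t = 0.16 * 14 = 2.24; exp(-2.24) = 0.106459
11.3137 * 0.106459 = 1.20445
1 + 1.20445 = 2.20445
N = 3768 / 2.20445 = 1709.27 ≈ 1709

1709


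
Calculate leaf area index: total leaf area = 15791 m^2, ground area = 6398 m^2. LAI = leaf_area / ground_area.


LAI = 15791 / 6398 = 2.4681 ≈ 2.47

2.47


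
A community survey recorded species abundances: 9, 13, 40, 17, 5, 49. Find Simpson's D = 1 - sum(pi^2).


Total N = 9 + 13 + 40 + 17 + 5 + 49 = 133
Per-species terms:
  p = 9/133 = 0.067669; p^2 = 0.067669^2 = 0.004579
  p = 13/133 = 0.097744; p^2 = 0.097744^2 = 0.009554
  p = 40/133 = 0.300752; p^2 = 0.300752^2 = 0.090452
  p = 17/133 = 0.127820; p^2 = 0.127820^2 = 0.016338
  p = 5/133 = 0.037594; p^2 = 0.037594^2 = 0.001413
  p = 49/133 = 0.368421; p^2 = 0.368421^2 = 0.135734
sum(p^2) = 0.004579 + 0.009554 + 0.090452 + 0.016338 + 0.001413 + 0.135734 = 0.258070
D = 1 - 0.258070 = 0.741930 ≈ 0.7419

0.7419


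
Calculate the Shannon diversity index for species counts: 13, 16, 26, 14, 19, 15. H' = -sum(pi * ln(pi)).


Total N = 13 + 16 + 26 + 14 + 19 + 15 = 103
Per-species terms:
  p = 13/103 = 0.126214; ln(p) = -2.069776; p*ln(p) = 0.126214 * (-2.069776) = -0.261235
  p = 16/103 = 0.155340; ln(p) = -1.862139; p*ln(p) = 0.155340 * (-1.862139) = -0.289265
  p = 26/103 = 0.252427; ln(p) = -1.376633; p*ln(p) = 0.252427 * (-1.376633) = -0.347499
  p = 14/103 = 0.135922; ln(p) = -1.995674; p*ln(p) = 0.135922 * (-1.995674) = -0.271256
  p = 19/103 = 0.184466; ln(p) = -1.690290; p*ln(p) = 0.184466 * (-1.690290) = -0.311801
  p = 15/103 = 0.145631; ln(p) = -1.926679; p*ln(p) = 0.145631 * (-1.926679) = -0.280584
sum(p*ln(p)) = (-0.261235) + (-0.289265) + (-0.347499) + (-0.271256) + (-0.311801) + (-0.280584) = -1.761640
H' = -(-1.761640) = 1.761640 ≈ 1.7616

1.7616


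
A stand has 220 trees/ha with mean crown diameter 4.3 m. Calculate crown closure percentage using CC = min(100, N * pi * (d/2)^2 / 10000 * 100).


(d/2)^2 = (4.3/2)^2 = 2.15^2 = 4.6225
Crown area = 3.141593 * 4.6225 = 14.5220 m^2
N * area / 10000 * 100 = 220 * 14.5220 / 10000 * 100 = 31.9484
CC = min(100, 31.9484) = 31.9484 ≈ 31.9%

31.9%


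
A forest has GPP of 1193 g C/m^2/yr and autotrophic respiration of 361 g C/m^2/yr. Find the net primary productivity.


NPP = GPP - Ra = 1193 - 361 = 832 g C/m^2/yr

832 g C/m^2/yr


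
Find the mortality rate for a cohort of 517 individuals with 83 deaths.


Mortality rate = 83 / 517 = 0.160542 ≈ 0.1605

0.1605


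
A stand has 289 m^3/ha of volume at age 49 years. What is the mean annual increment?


MAI = 289 / 49 = 5.8980 ≈ 5.90 m^3/ha/yr

5.90 m^3/ha/yr


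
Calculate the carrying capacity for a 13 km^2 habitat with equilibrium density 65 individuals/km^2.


K = 65 * 13 = 845 individuals

845 individuals


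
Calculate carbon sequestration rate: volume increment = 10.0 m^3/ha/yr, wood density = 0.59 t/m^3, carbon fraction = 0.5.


C = 10.0 * 0.59 * 0.5 = 2.95 t C/ha/yr

2.95 t C/ha/yr


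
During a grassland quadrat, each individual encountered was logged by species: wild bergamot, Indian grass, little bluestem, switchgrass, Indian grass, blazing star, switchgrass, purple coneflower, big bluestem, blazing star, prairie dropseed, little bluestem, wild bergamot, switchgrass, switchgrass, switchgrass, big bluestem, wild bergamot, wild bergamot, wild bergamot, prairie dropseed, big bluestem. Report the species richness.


Total individuals logged = 22
Distinct species (count of individuals): wild bergamot (5), Indian grass (2), little bluestem (2), switchgrass (5), blazing star (2), purple coneflower (1), big bluestem (3), prairie dropseed (2)
Species richness = number of distinct species = 8

8


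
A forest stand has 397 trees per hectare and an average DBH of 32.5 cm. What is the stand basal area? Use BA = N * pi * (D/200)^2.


(D/200)^2 = (32.5/200)^2 = 0.1625^2 = 0.02640625
Individual BA = 3.141593 * 0.02640625 = 0.0829577 m^2
Stand BA = 397 * 0.0829577 = 32.9342 ≈ 32.93 m^2/ha

32.93 m^2/ha


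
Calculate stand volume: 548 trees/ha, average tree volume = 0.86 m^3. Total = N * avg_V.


V_stand = 548 * 0.86 = 471.28 ≈ 471.3 m^3/ha

471.3 m^3/ha


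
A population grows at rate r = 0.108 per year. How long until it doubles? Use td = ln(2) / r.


td = ln(2) / 0.108 = 0.693147 / 0.108 = 6.41803 ≈ 6.4 years

6.4 years


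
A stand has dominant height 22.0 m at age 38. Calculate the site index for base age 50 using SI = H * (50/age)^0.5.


50/38 = 1.31579
(1.31579)^0.5 = 1.14708
SI = 22.0 * 1.14708 = 25.2358 ≈ 25.2 m

25.2 m


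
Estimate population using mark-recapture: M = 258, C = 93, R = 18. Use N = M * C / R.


N = M * C / R = 258 * 93 / 18 = 23994 / 18 = 1333

1333 individuals


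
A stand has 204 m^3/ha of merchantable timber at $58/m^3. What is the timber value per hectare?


Value = 204 * 58 = $11832/ha

$11832/ha


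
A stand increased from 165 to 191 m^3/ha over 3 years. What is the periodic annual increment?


PAI = (V2 - V1) / period = (191 - 165) / 3 = 26 / 3 = 8.6667 ≈ 8.67 m^3/ha/yr

8.67 m^3/ha/yr


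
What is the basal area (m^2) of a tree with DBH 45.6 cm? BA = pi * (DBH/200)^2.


D/200 = 45.6/200 = 0.228 m
(D/200)^2 = 0.228^2 = 0.051984
BA = 3.141593 * 0.051984 = 0.163313 ≈ 0.1633 m^2

0.1633 m^2


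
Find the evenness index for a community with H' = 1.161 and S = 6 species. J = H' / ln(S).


ln(6) = 1.79176
J = H' / ln(S) = 1.161 / 1.79176 = 0.647966 ≈ 0.6480

0.6480


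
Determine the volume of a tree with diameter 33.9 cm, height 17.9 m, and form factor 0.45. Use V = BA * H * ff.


(D/200)^2 = (33.9/200)^2 = 0.1695^2 = 0.02873025
BA = 3.141593 * 0.02873025 = 0.0902588 m^2
V = 0.0902588 * 17.9 * 0.45 = 0.727035 ≈ 0.727 m^3

0.727 m^3


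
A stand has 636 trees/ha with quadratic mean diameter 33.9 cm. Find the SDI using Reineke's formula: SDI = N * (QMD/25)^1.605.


QMD/25 = 33.9/25 = 1.356
(1.356)^1.605 = exp(1.605 * ln(1.356)) = exp(1.605 * 0.304539) = exp(0.488785) = 1.63033
SDI = 636 * 1.63033 = 1036.89 ≈ 1037

1037


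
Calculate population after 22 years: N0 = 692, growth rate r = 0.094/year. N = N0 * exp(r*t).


r*t = 0.094 * 22 = 2.068
exp(2.068) = 7.90899
N = 692 * 7.90899 = 5473.02 ≈ 5473

5473


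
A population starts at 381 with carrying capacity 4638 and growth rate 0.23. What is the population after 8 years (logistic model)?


(K - N0)/N0 = (4638 - 381)/381 = 4257/381 = 11.1732
r*t = 0.23 * 8 = 1.84; exp(-1.84) = 0.158817
11.1732 * 0.158817 = 1.77449
1 + 1.77449 = 2.77449
N = 4638 / 2.77449 = 1671.66 ≈ 1672

1672


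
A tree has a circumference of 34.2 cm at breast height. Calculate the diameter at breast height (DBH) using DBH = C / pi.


DBH = C / pi = 34.2 / 3.141593 = 10.8862 ≈ 10.89 cm

10.89 cm


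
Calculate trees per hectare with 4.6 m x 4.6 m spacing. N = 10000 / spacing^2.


N = 10000 / 4.6^2 = 10000 / 21.16 = 472.590 ≈ 473 trees/ha

473 trees/ha


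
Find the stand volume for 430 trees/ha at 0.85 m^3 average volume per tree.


V_stand = 430 * 0.85 = 365.5 m^3/ha

365.5 m^3/ha


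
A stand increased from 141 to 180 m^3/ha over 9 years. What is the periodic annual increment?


PAI = (V2 - V1) / period = (180 - 141) / 9 = 39 / 9 = 4.3333 ≈ 4.33 m^3/ha/yr

4.33 m^3/ha/yr


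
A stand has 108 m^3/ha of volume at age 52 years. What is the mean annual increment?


MAI = 108 / 52 = 2.0769 ≈ 2.08 m^3/ha/yr

2.08 m^3/ha/yr


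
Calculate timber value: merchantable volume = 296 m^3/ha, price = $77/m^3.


Value = 296 * 77 = $22792/ha

$22792/ha


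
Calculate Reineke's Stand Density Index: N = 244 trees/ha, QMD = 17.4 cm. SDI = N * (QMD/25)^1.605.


QMD/25 = 17.4/25 = 0.696
(0.696)^1.605 = exp(1.605 * ln(0.696)) = exp(1.605 * (-0.362406)) = exp(-0.581662) = 0.558969
SDI = 244 * 0.558969 = 136.388 ≈ 136

136


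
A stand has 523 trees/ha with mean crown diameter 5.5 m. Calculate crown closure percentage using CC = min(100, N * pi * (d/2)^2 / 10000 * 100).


(d/2)^2 = (5.5/2)^2 = 2.75^2 = 7.5625
Crown area = 3.141593 * 7.5625 = 23.7583 m^2
N * area / 10000 * 100 = 523 * 23.7583 / 10000 * 100 = 124.256
CC = min(100, 124.256) = 100%

100%


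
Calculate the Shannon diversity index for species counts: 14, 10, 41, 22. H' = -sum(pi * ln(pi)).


Total N = 14 + 10 + 41 + 22 = 87
Per-species terms:
  p = 14/87 = 0.160920; ln(p) = -1.826848; p*ln(p) = 0.160920 * (-1.826848) = -0.293976
  p = 10/87 = 0.114943; ln(p) = -2.163319; p*ln(p) = 0.114943 * (-2.163319) = -0.248658
  p = 41/87 = 0.471264; ln(p) = -0.752337; p*ln(p) = 0.471264 * (-0.752337) = -0.354549
  p = 22/87 = 0.252874; ln(p) = -1.374864; p*ln(p) = 0.252874 * (-1.374864) = -0.347667
sum(p*ln(p)) = (-0.293976) + (-0.248658) + (-0.354549) + (-0.347667) = -1.244850
H' = -(-1.244850) = 1.244850 ≈ 1.2449

1.2449


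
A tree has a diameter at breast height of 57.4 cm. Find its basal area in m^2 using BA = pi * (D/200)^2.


D/200 = 57.4/200 = 0.287 m
(D/200)^2 = 0.287^2 = 0.082369
BA = 3.141593 * 0.082369 = 0.258770 ≈ 0.2588 m^2

0.2588 m^2


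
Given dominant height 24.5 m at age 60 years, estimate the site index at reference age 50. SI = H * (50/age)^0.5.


50/60 = 0.833333
(0.833333)^0.5 = 0.912871
SI = 24.5 * 0.912871 = 22.3653 ≈ 22.4 m

22.4 m


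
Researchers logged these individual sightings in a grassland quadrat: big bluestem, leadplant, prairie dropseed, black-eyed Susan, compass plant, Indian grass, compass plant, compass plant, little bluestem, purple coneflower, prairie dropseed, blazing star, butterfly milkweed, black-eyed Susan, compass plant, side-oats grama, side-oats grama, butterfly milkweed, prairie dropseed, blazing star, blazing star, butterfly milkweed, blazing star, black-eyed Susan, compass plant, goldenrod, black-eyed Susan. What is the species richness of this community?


Total individuals logged = 27
Distinct species (count of individuals): big bluestem (1), leadplant (1), prairie dropseed (3), black-eyed Susan (4), compass plant (5), Indian grass (1), little bluestem (1), purple coneflower (1), blazing star (4), butterfly milkweed (3), side-oats grama (2), goldenrod (1)
Species richness = number of distinct species = 12

12


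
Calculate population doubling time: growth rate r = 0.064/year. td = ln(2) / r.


td = ln(2) / 0.064 = 0.693147 / 0.064 = 10.8304 ≈ 10.8 years

10.8 years


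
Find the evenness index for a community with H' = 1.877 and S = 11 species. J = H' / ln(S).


ln(11) = 2.39790
J = H' / ln(S) = 1.877 / 2.39790 = 0.782768 ≈ 0.7828

0.7828


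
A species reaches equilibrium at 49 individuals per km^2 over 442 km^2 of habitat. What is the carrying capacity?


K = 49 * 442 = 21658 individuals

21658 individuals


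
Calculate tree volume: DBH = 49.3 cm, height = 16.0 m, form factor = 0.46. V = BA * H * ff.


(D/200)^2 = (49.3/200)^2 = 0.2465^2 = 0.06076225
BA = 3.141593 * 0.06076225 = 0.190890 m^2
V = 0.190890 * 16.0 * 0.46 = 1.40495 ≈ 1.405 m^3

1.405 m^3


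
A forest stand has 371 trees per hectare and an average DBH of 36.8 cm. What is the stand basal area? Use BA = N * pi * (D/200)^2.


(D/200)^2 = (36.8/200)^2 = 0.184^2 = 0.033856
Individual BA = 3.141593 * 0.033856 = 0.106362 m^2
Stand BA = 371 * 0.106362 = 39.4603 ≈ 39.46 m^2/ha

39.46 m^2/ha


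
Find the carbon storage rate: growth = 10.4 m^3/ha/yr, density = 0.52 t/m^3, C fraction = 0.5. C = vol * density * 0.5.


C = 10.4 * 0.52 * 0.5 = 2.704 ≈ 2.70 t C/ha/yr

2.70 t C/ha/yr


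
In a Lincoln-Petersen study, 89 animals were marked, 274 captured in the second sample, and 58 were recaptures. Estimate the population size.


N = M * C / R = 89 * 274 / 58 = 24386 / 58 = 420.45 ≈ 420

420 individuals


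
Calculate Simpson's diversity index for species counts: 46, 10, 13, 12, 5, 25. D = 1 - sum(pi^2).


Total N = 46 + 10 + 13 + 12 + 5 + 25 = 111
Per-species terms:
  p = 46/111 = 0.414414; p^2 = 0.414414^2 = 0.171739
  p = 10/111 = 0.090090; p^2 = 0.090090^2 = 0.008116
  p = 13/111 = 0.117117; p^2 = 0.117117^2 = 0.013716
  p = 12/111 = 0.108108; p^2 = 0.108108^2 = 0.011687
  p = 5/111 = 0.045045; p^2 = 0.045045^2 = 0.002029
  p = 25/111 = 0.225225; p^2 = 0.225225^2 = 0.050726
sum(p^2) = 0.171739 + 0.008116 + 0.013716 + 0.011687 + 0.002029 + 0.050726 = 0.258013
D = 1 - 0.258013 = 0.741987 ≈ 0.7420

0.7420


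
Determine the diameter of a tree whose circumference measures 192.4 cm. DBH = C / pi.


DBH = C / pi = 192.4 / 3.141593 = 61.2428 ≈ 61.24 cm

61.24 cm


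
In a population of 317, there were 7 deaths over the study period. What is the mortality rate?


Mortality rate = 7 / 317 = 0.022082 ≈ 0.0221

0.0221


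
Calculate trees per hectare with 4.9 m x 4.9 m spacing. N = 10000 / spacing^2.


N = 10000 / 4.9^2 = 10000 / 24.01 = 416.493 ≈ 416 trees/ha

416 trees/ha


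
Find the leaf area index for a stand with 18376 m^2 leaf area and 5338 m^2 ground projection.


LAI = 18376 / 5338 = 3.4425 ≈ 3.44

3.44


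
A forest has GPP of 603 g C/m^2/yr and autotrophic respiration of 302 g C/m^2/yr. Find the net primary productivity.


NPP = GPP - Ra = 603 - 302 = 301 g C/m^2/yr

301 g C/m^2/yr


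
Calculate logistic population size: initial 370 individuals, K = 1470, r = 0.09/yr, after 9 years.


(K - N0)/N0 = (1470 - 370)/370 = 1100/370 = 2.97297
r*t = 0.09 * 9 = 0.81; exp(-0.81) = 0.444858
2.97297 * 0.444858 = 1.32255
1 + 1.32255 = 2.32255
N = 1470 / 2.32255 = 632.925 ≈ 633

633


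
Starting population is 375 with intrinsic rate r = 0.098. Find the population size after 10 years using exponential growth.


r*t = 0.098 * 10 = 0.98
exp(0.98) = 2.66446
N = 375 * 2.66446 = 999.173 ≈ 999

999


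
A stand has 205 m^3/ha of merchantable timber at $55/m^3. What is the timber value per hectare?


Value = 205 * 55 = $11275/ha

$11275/ha


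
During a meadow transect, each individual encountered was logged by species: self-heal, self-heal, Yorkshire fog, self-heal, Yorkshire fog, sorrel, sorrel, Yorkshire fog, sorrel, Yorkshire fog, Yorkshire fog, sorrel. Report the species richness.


Total individuals logged = 12
Distinct species (count of individuals): self-heal (3), Yorkshire fog (5), sorrel (4)
Species richness = number of distinct species = 3

3


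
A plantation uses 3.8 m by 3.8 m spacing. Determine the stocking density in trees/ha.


N = 10000 / 3.8^2 = 10000 / 14.44 = 692.521 ≈ 693 trees/ha

693 trees/ha


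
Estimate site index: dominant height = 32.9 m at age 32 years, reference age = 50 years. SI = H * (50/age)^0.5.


50/32 = 1.56250
(1.56250)^0.5 = 1.25000
SI = 32.9 * 1.25000 = 41.1250 ≈ 41.1 m

41.1 m


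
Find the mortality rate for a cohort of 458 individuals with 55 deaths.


Mortality rate = 55 / 458 = 0.120087 ≈ 0.1201

0.1201


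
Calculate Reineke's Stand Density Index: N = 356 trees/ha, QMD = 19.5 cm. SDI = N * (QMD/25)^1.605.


QMD/25 = 19.5/25 = 0.78
(0.78)^1.605 = exp(1.605 * ln(0.78)) = exp(1.605 * (-0.248461)) = exp(-0.398780) = 0.671138
SDI = 356 * 0.671138 = 238.925 ≈ 239

239


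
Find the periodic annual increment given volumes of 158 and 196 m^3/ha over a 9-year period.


PAI = (V2 - V1) / period = (196 - 158) / 9 = 38 / 9 = 4.2222 ≈ 4.22 m^3/ha/yr

4.22 m^3/ha/yr


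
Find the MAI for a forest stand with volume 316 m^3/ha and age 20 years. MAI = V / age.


MAI = 316 / 20 = 15.80 m^3/ha/yr

15.80 m^3/ha/yr


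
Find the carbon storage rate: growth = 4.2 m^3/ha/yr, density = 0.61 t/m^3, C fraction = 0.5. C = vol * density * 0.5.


C = 4.2 * 0.61 * 0.5 = 1.281 ≈ 1.28 t C/ha/yr

1.28 t C/ha/yr


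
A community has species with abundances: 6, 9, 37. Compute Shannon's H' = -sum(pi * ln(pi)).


Total N = 6 + 9 + 37 = 52
Per-species terms:
  p = 6/52 = 0.115385; ln(p) = -2.159481; p*ln(p) = 0.115385 * (-2.159481) = -0.249172
  p = 9/52 = 0.173077; ln(p) = -1.754019; p*ln(p) = 0.173077 * (-1.754019) = -0.303580
  p = 37/52 = 0.711538; ln(p) = -0.340326; p*ln(p) = 0.711538 * (-0.340326) = -0.242155
sum(p*ln(p)) = (-0.249172) + (-0.303580) + (-0.242155) = -0.794907
H' = -(-0.794907) = 0.794907 ≈ 0.7949

0.7949


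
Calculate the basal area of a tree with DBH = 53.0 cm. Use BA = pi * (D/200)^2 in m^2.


D/200 = 53.0/200 = 0.265 m
(D/200)^2 = 0.265^2 = 0.070225
BA = 3.141593 * 0.070225 = 0.220618 ≈ 0.2206 m^2

0.2206 m^2


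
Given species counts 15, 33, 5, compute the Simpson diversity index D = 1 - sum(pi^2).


Total N = 15 + 33 + 5 = 53
Per-species terms:
  p = 15/53 = 0.283019; p^2 = 0.283019^2 = 0.080100
  p = 33/53 = 0.622642; p^2 = 0.622642^2 = 0.387683
  p = 5/53 = 0.094340; p^2 = 0.094340^2 = 0.008900
sum(p^2) = 0.080100 + 0.387683 + 0.008900 = 0.476683
D = 1 - 0.476683 = 0.523317 ≈ 0.5233

0.5233


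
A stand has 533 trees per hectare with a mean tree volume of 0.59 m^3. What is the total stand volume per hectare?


V_stand = 533 * 0.59 = 314.47 ≈ 314.5 m^3/ha

314.5 m^3/ha


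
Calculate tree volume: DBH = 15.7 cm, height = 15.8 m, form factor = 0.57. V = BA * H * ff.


(D/200)^2 = (15.7/200)^2 = 0.0785^2 = 0.00616225
BA = 3.141593 * 0.00616225 = 0.0193593 m^2
V = 0.0193593 * 15.8 * 0.57 = 0.174350 ≈ 0.174 m^3

0.174 m^3


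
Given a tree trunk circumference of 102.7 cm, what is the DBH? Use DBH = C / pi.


DBH = C / pi = 102.7 / 3.141593 = 32.6904 ≈ 32.69 cm

32.69 cm


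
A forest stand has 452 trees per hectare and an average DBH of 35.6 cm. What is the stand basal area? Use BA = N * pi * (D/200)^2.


(D/200)^2 = (35.6/200)^2 = 0.178^2 = 0.031684
Individual BA = 3.141593 * 0.031684 = 0.0995382 m^2
Stand BA = 452 * 0.0995382 = 44.9913 ≈ 44.99 m^2/ha

44.99 m^2/ha


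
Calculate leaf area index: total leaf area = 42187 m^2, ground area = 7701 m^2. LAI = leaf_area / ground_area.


LAI = 42187 / 7701 = 5.4781 ≈ 5.48

5.48


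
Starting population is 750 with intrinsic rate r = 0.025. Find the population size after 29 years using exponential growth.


r*t = 0.025 * 29 = 0.725
exp(0.725) = 2.06473
N = 750 * 2.06473 = 1548.55 ≈ 1549

1549


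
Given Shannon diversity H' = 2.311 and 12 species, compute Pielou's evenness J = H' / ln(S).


ln(12) = 2.48491
J = H' / ln(S) = 2.311 / 2.48491 = 0.930014 ≈ 0.9300

0.9300


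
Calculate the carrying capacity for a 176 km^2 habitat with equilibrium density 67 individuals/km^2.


K = 67 * 176 = 11792 individuals

11792 individuals


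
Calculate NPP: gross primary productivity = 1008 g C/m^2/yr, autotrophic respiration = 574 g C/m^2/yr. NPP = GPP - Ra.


NPP = GPP - Ra = 1008 - 574 = 434 g C/m^2/yr

434 g C/m^2/yr


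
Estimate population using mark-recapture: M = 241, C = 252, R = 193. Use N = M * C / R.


N = M * C / R = 241 * 252 / 193 = 60732 / 193 = 314.67 ≈ 315

315 individuals


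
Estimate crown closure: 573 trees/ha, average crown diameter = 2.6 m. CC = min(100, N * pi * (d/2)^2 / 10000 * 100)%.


(d/2)^2 = (2.6/2)^2 = 1.3^2 = 1.69
Crown area = 3.141593 * 1.69 = 5.30929 m^2
N * area / 10000 * 100 = 573 * 5.30929 / 10000 * 100 = 30.4222
CC = min(100, 30.4222) = 30.4222 ≈ 30.4%

30.4%


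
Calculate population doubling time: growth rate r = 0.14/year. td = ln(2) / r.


td = ln(2) / 0.14 = 0.693147 / 0.14 = 4.95105 ≈ 5.0 years

5.0 years


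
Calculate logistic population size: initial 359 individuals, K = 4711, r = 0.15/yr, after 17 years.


(K - N0)/N0 = (4711 - 359)/359 = 4352/359 = 12.1226
r*t = 0.15 * 17 = 2.55; exp(-2.55) = 0.0780817
12.1226 * 0.0780817 = 0.946553
1 + 0.946553 = 1.94655
N = 4711 / 1.94655 = 2420.18 ≈ 2420

2420


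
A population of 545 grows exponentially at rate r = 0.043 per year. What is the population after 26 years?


r*t = 0.043 * 26 = 1.118
exp(1.118) = 3.05873
N = 545 * 3.05873 = 1667.01 ≈ 1667

1667


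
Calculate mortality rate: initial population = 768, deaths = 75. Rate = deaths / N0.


Mortality rate = 75 / 768 = 0.097656 ≈ 0.0977

0.0977


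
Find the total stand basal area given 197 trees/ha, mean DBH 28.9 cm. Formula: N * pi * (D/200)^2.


(D/200)^2 = (28.9/200)^2 = 0.1445^2 = 0.02088025
Individual BA = 3.141593 * 0.02088025 = 0.0655972 m^2
Stand BA = 197 * 0.0655972 = 12.9226 ≈ 12.92 m^2/ha

12.92 m^2/ha


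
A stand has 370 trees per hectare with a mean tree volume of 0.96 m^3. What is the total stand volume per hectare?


V_stand = 370 * 0.96 = 355.2 m^3/ha

355.2 m^3/ha


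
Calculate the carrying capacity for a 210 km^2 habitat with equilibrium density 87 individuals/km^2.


K = 87 * 210 = 18270 individuals

18270 individuals


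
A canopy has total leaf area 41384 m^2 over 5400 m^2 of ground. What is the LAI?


LAI = 41384 / 5400 = 7.6637 ≈ 7.66

7.66


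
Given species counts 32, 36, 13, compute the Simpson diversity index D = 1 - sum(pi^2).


Total N = 32 + 36 + 13 = 81
Per-species terms:
  p = 32/81 = 0.395062; p^2 = 0.395062^2 = 0.156074
  p = 36/81 = 0.444444; p^2 = 0.444444^2 = 0.197530
  p = 13/81 = 0.160494; p^2 = 0.160494^2 = 0.025758
sum(p^2) = 0.156074 + 0.197530 + 0.025758 = 0.379362
D = 1 - 0.379362 = 0.620638 ≈ 0.6206

0.6206


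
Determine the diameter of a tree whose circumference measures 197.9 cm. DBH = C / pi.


DBH = C / pi = 197.9 / 3.141593 = 62.9935 ≈ 62.99 cm

62.99 cm


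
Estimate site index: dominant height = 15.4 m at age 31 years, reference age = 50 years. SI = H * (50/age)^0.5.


50/31 = 1.61290
(1.61290)^0.5 = 1.27000
SI = 15.4 * 1.27000 = 19.5580 ≈ 19.6 m

19.6 m


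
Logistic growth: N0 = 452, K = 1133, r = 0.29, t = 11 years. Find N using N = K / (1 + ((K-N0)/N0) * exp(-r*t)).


(K - N0)/N0 = (1133 - 452)/452 = 681/452 = 1.50664
r*t = 0.29 * 11 = 3.19; exp(-3.19) = 0.0411719
1.50664 * 0.0411719 = 0.0620312
1 + 0.0620312 = 1.06203
N = 1133 / 1.06203 = 1066.82 ≈ 1067

1067


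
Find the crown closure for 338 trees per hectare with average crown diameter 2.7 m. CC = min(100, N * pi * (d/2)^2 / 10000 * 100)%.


(d/2)^2 = (2.7/2)^2 = 1.35^2 = 1.8225
Crown area = 3.141593 * 1.8225 = 5.72555 m^2
N * area / 10000 * 100 = 338 * 5.72555 / 10000 * 100 = 19.3524
CC = min(100, 19.3524) = 19.3524 ≈ 19.4%

19.4%


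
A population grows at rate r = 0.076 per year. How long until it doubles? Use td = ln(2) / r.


td = ln(2) / 0.076 = 0.693147 / 0.076 = 9.12036 ≈ 9.1 years

9.1 years


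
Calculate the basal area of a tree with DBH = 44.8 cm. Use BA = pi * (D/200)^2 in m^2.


D/200 = 44.8/200 = 0.224 m
(D/200)^2 = 0.224^2 = 0.050176
BA = 3.141593 * 0.050176 = 0.157633 ≈ 0.1576 m^2

0.1576 m^2


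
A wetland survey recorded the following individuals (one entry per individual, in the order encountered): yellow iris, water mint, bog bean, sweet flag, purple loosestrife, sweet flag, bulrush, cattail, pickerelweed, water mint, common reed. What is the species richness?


Total individuals logged = 11
Distinct species (count of individuals): yellow iris (1), water mint (2), bog bean (1), sweet flag (2), purple loosestrife (1), bulrush (1), cattail (1), pickerelweed (1), common reed (1)
Species richness = number of distinct species = 9

9


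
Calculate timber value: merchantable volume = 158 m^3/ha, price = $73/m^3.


Value = 158 * 73 = $11534/ha

$11534/ha


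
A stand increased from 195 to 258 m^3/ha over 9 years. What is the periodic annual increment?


PAI = (V2 - V1) / period = (258 - 195) / 9 = 63 / 9 = 7.00 m^3/ha/yr

7.00 m^3/ha/yr


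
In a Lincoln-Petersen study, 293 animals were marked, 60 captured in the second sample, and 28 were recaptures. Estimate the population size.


N = M * C / R = 293 * 60 / 28 = 17580 / 28 = 627.86 ≈ 628

628 individuals


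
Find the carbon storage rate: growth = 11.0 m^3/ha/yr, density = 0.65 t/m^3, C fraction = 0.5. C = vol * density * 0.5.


C = 11.0 * 0.65 * 0.5 = 3.575 ≈ 3.58 t C/ha/yr

3.58 t C/ha/yr


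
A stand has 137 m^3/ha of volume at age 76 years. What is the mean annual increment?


MAI = 137 / 76 = 1.8026 ≈ 1.80 m^3/ha/yr

1.80 m^3/ha/yr


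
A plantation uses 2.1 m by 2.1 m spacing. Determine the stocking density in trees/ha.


N = 10000 / 2.1^2 = 10000 / 4.41 = 2267.57 ≈ 2268 trees/ha

2268 trees/ha


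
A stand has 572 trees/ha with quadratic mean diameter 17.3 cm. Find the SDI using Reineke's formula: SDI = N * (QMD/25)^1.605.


QMD/25 = 17.3/25 = 0.692
(0.692)^1.605 = exp(1.605 * ln(0.692)) = exp(1.605 * (-0.368169)) = exp(-0.590911) = 0.553823
SDI = 572 * 0.553823 = 316.787 ≈ 317

317


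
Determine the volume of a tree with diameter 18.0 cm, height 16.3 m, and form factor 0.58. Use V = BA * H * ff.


(D/200)^2 = (18.0/200)^2 = 0.09^2 = 0.0081
BA = 3.141593 * 0.0081 = 0.0254469 m^2
V = 0.0254469 * 16.3 * 0.58 = 0.240575 ≈ 0.241 m^3

0.241 m^3


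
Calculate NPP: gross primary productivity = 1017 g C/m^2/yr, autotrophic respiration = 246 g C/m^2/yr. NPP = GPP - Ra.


NPP = GPP - Ra = 1017 - 246 = 771 g C/m^2/yr

771 g C/m^2/yr


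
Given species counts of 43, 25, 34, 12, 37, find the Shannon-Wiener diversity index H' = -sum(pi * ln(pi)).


Total N = 43 + 25 + 34 + 12 + 37 = 151
Per-species terms:
  p = 43/151 = 0.284768; ln(p) = -1.256080; p*ln(p) = 0.284768 * (-1.256080) = -0.357691
  p = 25/151 = 0.165563; ln(p) = -1.798403; p*ln(p) = 0.165563 * (-1.798403) = -0.297749
  p = 34/151 = 0.225166; ln(p) = -1.490917; p*ln(p) = 0.225166 * (-1.490917) = -0.335704
  p = 12/151 = 0.079470; ln(p) = -2.532376; p*ln(p) = 0.079470 * (-2.532376) = -0.201248
  p = 37/151 = 0.245033; ln(p) = -1.406362; p*ln(p) = 0.245033 * (-1.406362) = -0.344605
sum(p*ln(p)) = (-0.357691) + (-0.297749) + (-0.335704) + (-0.201248) + (-0.344605) = -1.536997
H' = -(-1.536997) = 1.536997 ≈ 1.5370

1.5370


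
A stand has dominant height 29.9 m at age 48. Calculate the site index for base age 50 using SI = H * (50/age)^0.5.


50/48 = 1.04167
(1.04167)^0.5 = 1.02062
SI = 29.9 * 1.02062 = 30.5165 ≈ 30.5 m

30.5 m


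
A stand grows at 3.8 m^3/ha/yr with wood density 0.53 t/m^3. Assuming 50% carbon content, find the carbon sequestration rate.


C = 3.8 * 0.53 * 0.5 = 1.007 ≈ 1.01 t C/ha/yr

1.01 t C/ha/yr


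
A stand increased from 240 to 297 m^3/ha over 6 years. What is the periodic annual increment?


PAI = (V2 - V1) / period = (297 - 240) / 6 = 57 / 6 = 9.50 m^3/ha/yr

9.50 m^3/ha/yr


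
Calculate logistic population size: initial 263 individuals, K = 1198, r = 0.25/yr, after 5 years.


(K - N0)/N0 = (1198 - 263)/263 = 935/263 = 3.55513
r*t = 0.25 * 5 = 1.25; exp(-1.25) = 0.286505
3.55513 * 0.286505 = 1.01856
1 + 1.01856 = 2.01856
N = 1198 / 2.01856 = 593.492 ≈ 593

593


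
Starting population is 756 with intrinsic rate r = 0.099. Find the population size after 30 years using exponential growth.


r*t = 0.099 * 30 = 2.97
exp(2.97) = 19.4919
N = 756 * 19.4919 = 14735.9 ≈ 14736

14736


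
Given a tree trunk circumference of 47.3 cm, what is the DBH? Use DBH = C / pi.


DBH = C / pi = 47.3 / 3.141593 = 15.0561 ≈ 15.06 cm

15.06 cm


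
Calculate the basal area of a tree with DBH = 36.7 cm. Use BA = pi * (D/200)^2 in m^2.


D/200 = 36.7/200 = 0.1835 m
(D/200)^2 = 0.1835^2 = 0.03367225
BA = 3.141593 * 0.03367225 = 0.105785 ≈ 0.1058 m^2

0.1058 m^2


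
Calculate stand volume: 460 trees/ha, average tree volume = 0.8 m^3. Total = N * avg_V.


V_stand = 460 * 0.8 = 368.0 m^3/ha

368.0 m^3/ha


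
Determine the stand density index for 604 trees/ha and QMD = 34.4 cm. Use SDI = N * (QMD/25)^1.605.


QMD/25 = 34.4/25 = 1.376
(1.376)^1.605 = exp(1.605 * ln(1.376)) = exp(1.605 * 0.319181) = exp(0.512286) = 1.66910
SDI = 604 * 1.66910 = 1008.14 ≈ 1008

1008


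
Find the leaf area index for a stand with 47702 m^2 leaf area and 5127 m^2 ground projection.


LAI = 47702 / 5127 = 9.3041 ≈ 9.30

9.30


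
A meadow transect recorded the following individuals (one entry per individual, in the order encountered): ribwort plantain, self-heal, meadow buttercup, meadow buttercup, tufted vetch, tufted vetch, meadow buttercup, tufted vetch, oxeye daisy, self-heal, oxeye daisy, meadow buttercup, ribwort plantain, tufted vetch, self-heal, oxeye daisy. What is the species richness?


Total individuals logged = 16
Distinct species (count of individuals): ribwort plantain (2), self-heal (3), meadow buttercup (4), tufted vetch (4), oxeye daisy (3)
Species richness = number of distinct species = 5

5


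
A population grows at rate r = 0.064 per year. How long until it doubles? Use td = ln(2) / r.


td = ln(2) / 0.064 = 0.693147 / 0.064 = 10.8304 ≈ 10.8 years

10.8 years


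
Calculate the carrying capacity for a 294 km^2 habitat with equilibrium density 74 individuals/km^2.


K = 74 * 294 = 21756 individuals

21756 individuals


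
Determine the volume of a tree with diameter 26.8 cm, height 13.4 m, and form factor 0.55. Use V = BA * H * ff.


(D/200)^2 = (26.8/200)^2 = 0.134^2 = 0.017956
BA = 3.141593 * 0.017956 = 0.0564104 m^2
V = 0.0564104 * 13.4 * 0.55 = 0.415745 ≈ 0.416 m^3

0.416 m^3


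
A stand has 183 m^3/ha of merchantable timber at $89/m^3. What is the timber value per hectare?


Value = 183 * 89 = $16287/ha

$16287/ha


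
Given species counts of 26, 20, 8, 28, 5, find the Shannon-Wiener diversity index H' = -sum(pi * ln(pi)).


Total N = 26 + 20 + 8 + 28 + 5 = 87
Per-species terms:
  p = 26/87 = 0.298851; ln(p) = -1.207810; p*ln(p) = 0.298851 * (-1.207810) = -0.360955
  p = 20/87 = 0.229885; ln(p) = -1.470176; p*ln(p) = 0.229885 * (-1.470176) = -0.337971
  p = 8/87 = 0.091954; ln(p) = -2.386467; p*ln(p) = 0.091954 * (-2.386467) = -0.219445
  p = 28/87 = 0.321839; ln(p) = -1.133704; p*ln(p) = 0.321839 * (-1.133704) = -0.364870
  p = 5/87 = 0.057471; ln(p) = -2.856475; p*ln(p) = 0.057471 * (-2.856475) = -0.164164
sum(p*ln(p)) = (-0.360955) + (-0.337971) + (-0.219445) + (-0.364870) + (-0.164164) = -1.447405
H' = -(-1.447405) = 1.447405 ≈ 1.4474

1.4474


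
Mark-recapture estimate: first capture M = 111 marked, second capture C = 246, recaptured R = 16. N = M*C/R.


N = M * C / R = 111 * 246 / 16 = 27306 / 16 = 1706.63 ≈ 1707

1707 individuals


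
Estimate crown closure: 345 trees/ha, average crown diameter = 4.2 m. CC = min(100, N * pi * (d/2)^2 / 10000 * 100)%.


(d/2)^2 = (4.2/2)^2 = 2.1^2 = 4.41
Crown area = 3.141593 * 4.41 = 13.8544 m^2
N * area / 10000 * 100 = 345 * 13.8544 / 10000 * 100 = 47.7977
CC = min(100, 47.7977) = 47.7977 ≈ 47.8%

47.8%


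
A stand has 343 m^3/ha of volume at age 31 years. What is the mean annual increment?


MAI = 343 / 31 = 11.0645 ≈ 11.06 m^3/ha/yr

11.06 m^3/ha/yr


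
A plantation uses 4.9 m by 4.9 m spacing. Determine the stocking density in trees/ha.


N = 10000 / 4.9^2 = 10000 / 24.01 = 416.493 ≈ 416 trees/ha

416 trees/ha


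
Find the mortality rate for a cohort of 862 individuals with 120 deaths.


Mortality rate = 120 / 862 = 0.139211 ≈ 0.1392

0.1392


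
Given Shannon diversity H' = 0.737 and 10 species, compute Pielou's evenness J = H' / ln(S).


ln(10) = 2.30259
J = H' / ln(S) = 0.737 / 2.30259 = 0.320074 ≈ 0.3201

0.3201


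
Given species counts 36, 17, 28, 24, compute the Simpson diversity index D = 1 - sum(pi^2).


Total N = 36 + 17 + 28 + 24 = 105
Per-species terms:
  p = 36/105 = 0.342857; p^2 = 0.342857^2 = 0.117551
  p = 17/105 = 0.161905; p^2 = 0.161905^2 = 0.026213
  p = 28/105 = 0.266667; p^2 = 0.266667^2 = 0.071111
  p = 24/105 = 0.228571; p^2 = 0.228571^2 = 0.052245
sum(p^2) = 0.117551 + 0.026213 + 0.071111 + 0.052245 = 0.267120
D = 1 - 0.267120 = 0.732880 ≈ 0.7329

0.7329


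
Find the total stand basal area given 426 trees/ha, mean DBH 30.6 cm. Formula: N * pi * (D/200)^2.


(D/200)^2 = (30.6/200)^2 = 0.153^2 = 0.023409
Individual BA = 3.141593 * 0.023409 = 0.0735416 m^2
Stand BA = 426 * 0.0735416 = 31.3287 ≈ 31.33 m^2/ha

31.33 m^2/ha
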